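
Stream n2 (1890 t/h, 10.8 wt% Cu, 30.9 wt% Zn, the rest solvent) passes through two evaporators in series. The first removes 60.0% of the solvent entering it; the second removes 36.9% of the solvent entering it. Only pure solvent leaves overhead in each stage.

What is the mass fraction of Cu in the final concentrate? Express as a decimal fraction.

solvent in feed = 1890×0.583 = 1101.9 t/h.
After stage 1: solvent left = (1−0.600)×1101.9 = 440.75; stream total = 1228.9 t/h.
After stage 2: solvent left = (1−0.369)×440.75 = 278.11; final concentrate = 1066.2 t/h.
Cu fraction = 204.12/1066.2 = 0.1914.

0.1914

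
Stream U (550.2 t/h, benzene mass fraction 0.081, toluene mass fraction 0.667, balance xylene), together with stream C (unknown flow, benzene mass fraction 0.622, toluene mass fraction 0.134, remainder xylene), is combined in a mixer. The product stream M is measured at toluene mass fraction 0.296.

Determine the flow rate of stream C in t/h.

Let C be the unknown flow. Total out = 550.2 + C.
toluene balance: 366.98 + 0.134·C = 0.296·(550.2 + C)
(0.134 − 0.296)·C = 0.296×550.2 − 366.98 = -204.12
C = -204.12 / -0.162 = 1260 t/h

1260 t/h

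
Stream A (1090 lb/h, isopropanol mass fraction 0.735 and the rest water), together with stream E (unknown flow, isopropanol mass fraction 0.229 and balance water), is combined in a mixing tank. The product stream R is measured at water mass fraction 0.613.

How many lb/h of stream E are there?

Let E be the unknown flow. Total out = 1090 + E.
water balance: 288.85 + 0.771·E = 0.613·(1090 + E)
(0.771 − 0.613)·E = 0.613×1090 − 288.85 = 379.32
E = 379.32 / 0.158 = 2400.8 lb/h

2401 lb/h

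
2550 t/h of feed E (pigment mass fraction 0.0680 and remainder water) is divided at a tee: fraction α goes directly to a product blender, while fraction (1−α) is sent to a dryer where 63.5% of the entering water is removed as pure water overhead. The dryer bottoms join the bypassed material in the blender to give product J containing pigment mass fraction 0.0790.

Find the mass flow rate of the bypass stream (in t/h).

1950 t/h

All 2550×0.068 = 173.4 t/h of pigment reaches J, so J = 173.4/0.079 = 2194.9 t/h and vapour = 355.06 t/h.
The evaporator receives (1−α)·2550 of feed at 0.932 water and removes 0.635 of that water:
0.635×0.932×(1−α)×2550 = 355.06
(1−α) = 355.06/1509.1 = 0.2353;  α = 0.7647.
Bypass flow = 0.7647×2550 = 1950 t/h.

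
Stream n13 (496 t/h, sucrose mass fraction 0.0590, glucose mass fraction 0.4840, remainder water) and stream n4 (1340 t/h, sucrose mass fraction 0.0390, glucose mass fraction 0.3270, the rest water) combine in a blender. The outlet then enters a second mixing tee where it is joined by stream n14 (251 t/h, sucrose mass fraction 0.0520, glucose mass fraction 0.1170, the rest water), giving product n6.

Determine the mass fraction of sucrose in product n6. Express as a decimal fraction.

0.0453

Overall, product flow = 2087 t/h.
sucrose in = 496×0.059 + 1340×0.039 + 251×0.052 = 94.576 t/h.
sucrose fraction in n6 = 0.0453.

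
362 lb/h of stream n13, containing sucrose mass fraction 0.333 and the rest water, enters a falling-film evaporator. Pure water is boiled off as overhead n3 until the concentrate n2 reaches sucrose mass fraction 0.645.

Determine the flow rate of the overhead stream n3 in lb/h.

175.1 lb/h

sucrose is conserved: 362×0.333 = 120.55 lb/h all reports to the concentrate.
Concentrate = 120.55/(target fraction) = 186.89 lb/h.
Overhead = 362 − 186.89 = 175.11 lb/h.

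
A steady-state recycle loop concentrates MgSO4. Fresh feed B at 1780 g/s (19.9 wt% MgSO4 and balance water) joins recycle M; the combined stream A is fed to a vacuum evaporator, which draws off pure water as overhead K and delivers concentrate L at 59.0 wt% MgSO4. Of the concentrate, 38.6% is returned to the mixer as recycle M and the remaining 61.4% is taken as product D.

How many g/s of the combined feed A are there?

2157 g/s

Overall MgSO4 balance (none leaves overhead): MgSO4 in fresh feed = MgSO4 in product, i.e. 1780×0.199 = (1−0.386)·L·0.590.
L = 354.22/(0.590×0.614) = 977.81 g/s.
Recycle M = 0.386×977.81 = 377.43 g/s.
Combined feed A = 1780 + 377.43 = 2157.4 g/s.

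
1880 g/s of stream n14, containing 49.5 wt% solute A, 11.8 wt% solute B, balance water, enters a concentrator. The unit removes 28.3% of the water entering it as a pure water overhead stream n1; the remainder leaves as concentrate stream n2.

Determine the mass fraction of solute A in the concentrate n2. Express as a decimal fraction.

solute A is not removed: 1880×0.495 = 930.6 g/s of solute A enters n2.
water entering = 1880×0.387 = 727.56 g/s; overhead removed = 0.283×727.56 = 205.9 g/s.
Concentrate = 1880 − 205.9 = 1674.1 g/s.
Mass fraction = 930.6/1674.1 = 0.556.

0.556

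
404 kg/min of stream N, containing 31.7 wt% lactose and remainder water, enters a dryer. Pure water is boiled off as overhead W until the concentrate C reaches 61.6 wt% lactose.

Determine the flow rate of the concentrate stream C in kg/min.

lactose is conserved: 404×0.317 = 128.07 kg/min all reports to the concentrate.
Concentrate = 128.07/(target fraction) = 207.9 kg/min.

207.9 kg/min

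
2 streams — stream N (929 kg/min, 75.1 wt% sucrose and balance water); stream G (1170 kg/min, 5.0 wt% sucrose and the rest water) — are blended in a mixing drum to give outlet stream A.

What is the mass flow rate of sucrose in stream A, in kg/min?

sucrose out = sucrose in = 929×0.751 + 1170×0.050 = 756.18 kg/min.

756.2 kg/min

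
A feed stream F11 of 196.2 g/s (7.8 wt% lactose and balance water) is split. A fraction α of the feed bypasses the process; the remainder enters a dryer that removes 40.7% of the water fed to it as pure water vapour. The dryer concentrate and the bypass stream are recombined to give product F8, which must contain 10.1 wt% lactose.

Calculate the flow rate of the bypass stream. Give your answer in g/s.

All 196.2×0.078 = 15.304 g/s of lactose reaches F8, so F8 = 15.304/0.101 = 151.52 g/s and vapour = 44.679 g/s.
The evaporator receives (1−α)·196.2 of feed at 0.922 water and removes 0.407 of that water:
0.407×0.922×(1−α)×196.2 = 44.679
(1−α) = 44.679/73.625 = 0.6068;  α = 0.3932.
Bypass flow = 0.3932×196.2 = 77.136 g/s.

77.14 g/s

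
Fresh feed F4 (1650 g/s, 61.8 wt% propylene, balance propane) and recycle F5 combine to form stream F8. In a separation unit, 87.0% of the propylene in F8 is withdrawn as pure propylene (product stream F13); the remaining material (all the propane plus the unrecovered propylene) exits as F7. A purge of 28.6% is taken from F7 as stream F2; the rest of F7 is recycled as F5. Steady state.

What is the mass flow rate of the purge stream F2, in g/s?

672.1 g/s

propane enters only via F4 and leaves only via the purge: 1650×0.382 = 0.286×(propane in F7), and the separation unit passes all propane, so propane in F8 = propane in F7 = 2203.8 g/s.
propylene in F8: m_A = 1650×0.618 + (1−0.286)·(1−0.870)·m_A, so m_A = 1019.7/0.9072 = 1124 g/s.
F7 = (1−0.870)×1124 + 2203.8 = 2350 g/s.
Purge F2 = 0.286×2350 = 672.09 g/s.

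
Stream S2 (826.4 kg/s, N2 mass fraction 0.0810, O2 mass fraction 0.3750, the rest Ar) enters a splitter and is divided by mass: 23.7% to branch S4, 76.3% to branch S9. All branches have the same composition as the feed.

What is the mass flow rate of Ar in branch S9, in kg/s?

Branch S9 total = 0.763×826.4 = 630.54 kg/s.
Ar in S9 = 0.544×630.54 = 343.02 kg/s.

343 kg/s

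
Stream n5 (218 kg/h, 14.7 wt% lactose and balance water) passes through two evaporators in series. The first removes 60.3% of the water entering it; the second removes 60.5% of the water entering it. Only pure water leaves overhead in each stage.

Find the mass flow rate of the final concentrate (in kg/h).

61.21 kg/h

water in feed = 218×0.853 = 185.95 kg/h.
After stage 1: water left = (1−0.603)×185.95 = 73.824; stream total = 105.87 kg/h.
After stage 2: water left = (1−0.605)×73.824 = 29.16; final concentrate = 61.206 kg/h.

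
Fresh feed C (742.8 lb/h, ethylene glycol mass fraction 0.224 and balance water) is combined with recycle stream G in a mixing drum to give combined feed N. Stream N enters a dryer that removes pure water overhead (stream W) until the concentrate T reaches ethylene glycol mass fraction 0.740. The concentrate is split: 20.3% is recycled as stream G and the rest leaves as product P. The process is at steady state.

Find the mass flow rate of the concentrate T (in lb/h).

282.1 lb/h

Overall ethylene glycol balance (none leaves overhead): ethylene glycol in fresh feed = ethylene glycol in product, i.e. 742.8×0.224 = (1−0.203)·T·0.740.
T = 166.39/(0.740×0.797) = 282.12 lb/h.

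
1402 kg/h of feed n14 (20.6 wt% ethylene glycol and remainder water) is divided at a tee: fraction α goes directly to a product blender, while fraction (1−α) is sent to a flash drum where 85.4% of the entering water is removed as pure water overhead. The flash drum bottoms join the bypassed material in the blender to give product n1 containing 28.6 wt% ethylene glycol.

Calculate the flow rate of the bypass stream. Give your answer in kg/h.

823.6 kg/h

All 1402×0.206 = 288.81 kg/h of ethylene glycol reaches n1, so n1 = 288.81/0.286 = 1009.8 kg/h and vapour = 392.17 kg/h.
The evaporator receives (1−α)·1402 of feed at 0.794 water and removes 0.854 of that water:
0.854×0.794×(1−α)×1402 = 392.17
(1−α) = 392.17/950.66 = 0.4125;  α = 0.5875.
Bypass flow = 0.5875×1402 = 823.65 kg/h.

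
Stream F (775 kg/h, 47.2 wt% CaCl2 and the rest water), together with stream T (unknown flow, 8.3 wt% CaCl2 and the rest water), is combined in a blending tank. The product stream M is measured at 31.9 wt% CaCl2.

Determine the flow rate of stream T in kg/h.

502.4 kg/h

Let T be the unknown flow. Total out = 775 + T.
CaCl2 balance: 365.8 + 0.083·T = 0.319·(775 + T)
(0.083 − 0.319)·T = 0.319×775 − 365.8 = -118.57
T = -118.57 / -0.236 = 502.44 kg/h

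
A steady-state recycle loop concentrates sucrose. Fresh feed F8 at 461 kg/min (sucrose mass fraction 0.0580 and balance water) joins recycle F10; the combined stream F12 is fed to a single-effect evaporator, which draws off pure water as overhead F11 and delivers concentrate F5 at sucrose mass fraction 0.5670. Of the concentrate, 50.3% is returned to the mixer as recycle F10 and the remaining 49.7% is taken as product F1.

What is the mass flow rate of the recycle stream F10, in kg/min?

Overall sucrose balance (none leaves overhead): sucrose in fresh feed = sucrose in product, i.e. 461×0.058 = (1−0.503)·F5·0.567.
F5 = 26.738/(0.567×0.497) = 94.883 kg/min.
Recycle F10 = 0.503×94.883 = 47.726 kg/min.

47.73 kg/min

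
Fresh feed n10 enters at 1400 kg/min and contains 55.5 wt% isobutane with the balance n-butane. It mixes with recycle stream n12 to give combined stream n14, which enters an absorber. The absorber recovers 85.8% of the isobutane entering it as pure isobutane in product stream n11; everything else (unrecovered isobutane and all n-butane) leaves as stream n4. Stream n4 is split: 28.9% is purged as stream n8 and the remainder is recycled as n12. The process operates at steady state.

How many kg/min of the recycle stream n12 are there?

1620 kg/min

n-butane enters only via n10 and leaves only via the purge: 1400×0.445 = 0.289×(n-butane in n4), and the absorber passes all n-butane, so n-butane in n14 = n-butane in n4 = 2155.7 kg/min.
isobutane in n14: m_A = 1400×0.555 + (1−0.289)·(1−0.858)·m_A, so m_A = 777/0.8990 = 864.26 kg/min.
n4 = (1−0.858)×864.26 + 2155.7 = 2278.4 kg/min.
Recycle n12 = (1−0.289)×2278.4 = 1620 kg/min.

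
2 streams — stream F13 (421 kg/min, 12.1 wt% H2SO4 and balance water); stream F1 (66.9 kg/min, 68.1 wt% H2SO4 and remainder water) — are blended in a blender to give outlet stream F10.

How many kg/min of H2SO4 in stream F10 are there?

96.5 kg/min

H2SO4 out = H2SO4 in = 421×0.121 + 66.9×0.681 = 96.5 kg/min.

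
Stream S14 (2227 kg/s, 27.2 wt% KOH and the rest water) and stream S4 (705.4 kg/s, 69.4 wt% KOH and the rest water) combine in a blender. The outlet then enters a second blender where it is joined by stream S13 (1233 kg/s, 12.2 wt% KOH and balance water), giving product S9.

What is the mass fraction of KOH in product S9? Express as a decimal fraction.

Overall, product flow = 4165.4 kg/s.
KOH in = 2227×0.272 + 705.4×0.694 + 1233×0.122 = 1245.7 kg/s.
KOH fraction in S9 = 0.299.

0.299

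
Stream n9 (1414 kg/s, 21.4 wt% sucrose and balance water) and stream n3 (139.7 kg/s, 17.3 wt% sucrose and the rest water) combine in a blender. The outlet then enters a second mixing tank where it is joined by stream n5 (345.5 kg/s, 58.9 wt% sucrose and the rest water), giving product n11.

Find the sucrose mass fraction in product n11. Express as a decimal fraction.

Overall, product flow = 1899.2 kg/s.
sucrose in = 1414×0.214 + 139.7×0.173 + 345.5×0.589 = 530.26 kg/s.
sucrose fraction in n11 = 0.279.

0.279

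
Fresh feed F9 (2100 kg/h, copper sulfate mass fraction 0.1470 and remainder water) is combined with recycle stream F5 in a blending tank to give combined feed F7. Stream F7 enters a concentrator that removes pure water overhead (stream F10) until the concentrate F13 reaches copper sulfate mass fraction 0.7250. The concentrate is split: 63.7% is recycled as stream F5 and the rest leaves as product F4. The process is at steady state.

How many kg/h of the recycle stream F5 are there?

Overall copper sulfate balance (none leaves overhead): copper sulfate in fresh feed = copper sulfate in product, i.e. 2100×0.147 = (1−0.637)·F13·0.725.
F13 = 308.7/(0.725×0.363) = 1173 kg/h.
Recycle F5 = 0.637×1173 = 747.19 kg/h.

747.2 kg/h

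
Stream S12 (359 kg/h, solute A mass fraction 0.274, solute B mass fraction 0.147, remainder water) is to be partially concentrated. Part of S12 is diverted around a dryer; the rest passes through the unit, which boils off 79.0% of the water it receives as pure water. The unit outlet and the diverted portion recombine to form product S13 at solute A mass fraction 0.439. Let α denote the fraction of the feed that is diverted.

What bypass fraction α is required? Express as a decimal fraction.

0.178

All 359×0.274 = 98.366 kg/h of solute A reaches S13, so S13 = 98.366/0.439 = 224.07 kg/h and vapour = 134.93 kg/h.
The evaporator receives (1−α)·359 of feed at 0.579 water and removes 0.790 of that water:
0.790×0.579×(1−α)×359 = 134.93
(1−α) = 134.93/164.21 = 0.8217;  α = 0.1783.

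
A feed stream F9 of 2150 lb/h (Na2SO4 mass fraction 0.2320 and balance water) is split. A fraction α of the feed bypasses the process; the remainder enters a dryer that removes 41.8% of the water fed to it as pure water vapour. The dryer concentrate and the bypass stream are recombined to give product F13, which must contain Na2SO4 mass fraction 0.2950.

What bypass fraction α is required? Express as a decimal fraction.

All 2150×0.232 = 498.8 lb/h of Na2SO4 reaches F13, so F13 = 498.8/0.295 = 1690.8 lb/h and vapour = 459.15 lb/h.
The evaporator receives (1−α)·2150 of feed at 0.768 water and removes 0.418 of that water:
0.418×0.768×(1−α)×2150 = 459.15
(1−α) = 459.15/690.2 = 0.6652;  α = 0.3348.

0.335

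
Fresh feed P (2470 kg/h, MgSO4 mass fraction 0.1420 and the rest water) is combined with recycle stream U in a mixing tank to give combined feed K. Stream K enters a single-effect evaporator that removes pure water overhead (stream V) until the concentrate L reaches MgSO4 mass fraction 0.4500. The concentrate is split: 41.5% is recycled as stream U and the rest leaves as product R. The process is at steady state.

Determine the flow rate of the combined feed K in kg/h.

3023 kg/h

Overall MgSO4 balance (none leaves overhead): MgSO4 in fresh feed = MgSO4 in product, i.e. 2470×0.142 = (1−0.415)·L·0.450.
L = 350.74/(0.450×0.585) = 1332.3 kg/h.
Recycle U = 0.415×1332.3 = 552.92 kg/h.
Combined feed K = 2470 + 552.92 = 3022.9 kg/h.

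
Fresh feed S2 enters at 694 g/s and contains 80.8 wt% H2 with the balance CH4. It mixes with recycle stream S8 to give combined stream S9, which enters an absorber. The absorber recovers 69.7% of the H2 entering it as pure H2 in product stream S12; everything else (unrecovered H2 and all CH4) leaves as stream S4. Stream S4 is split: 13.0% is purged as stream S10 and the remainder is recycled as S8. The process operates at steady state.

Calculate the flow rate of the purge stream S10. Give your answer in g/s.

163.2 g/s

CH4 enters only via S2 and leaves only via the purge: 694×0.192 = 0.130×(CH4 in S4), and the absorber passes all CH4, so CH4 in S9 = CH4 in S4 = 1025 g/s.
H2 in S9: m_A = 694×0.808 + (1−0.130)·(1−0.697)·m_A, so m_A = 560.75/0.7364 = 761.49 g/s.
S4 = (1−0.697)×761.49 + 1025 = 1255.7 g/s.
Purge S10 = 0.130×1255.7 = 163.24 g/s.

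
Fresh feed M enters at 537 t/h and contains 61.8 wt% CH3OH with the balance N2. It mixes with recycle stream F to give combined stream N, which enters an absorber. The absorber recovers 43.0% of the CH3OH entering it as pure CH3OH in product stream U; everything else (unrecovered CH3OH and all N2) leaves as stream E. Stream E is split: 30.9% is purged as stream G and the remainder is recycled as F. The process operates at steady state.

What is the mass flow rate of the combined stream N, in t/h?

1211 t/h

N2 enters only via M and leaves only via the purge: 537×0.382 = 0.309×(N2 in E), and the absorber passes all N2, so N2 in N = N2 in E = 663.86 t/h.
CH3OH in N: m_A = 537×0.618 + (1−0.309)·(1−0.430)·m_A, so m_A = 331.87/0.6061 = 547.52 t/h.
N = 547.52 + 663.86 = 1211.4 t/h.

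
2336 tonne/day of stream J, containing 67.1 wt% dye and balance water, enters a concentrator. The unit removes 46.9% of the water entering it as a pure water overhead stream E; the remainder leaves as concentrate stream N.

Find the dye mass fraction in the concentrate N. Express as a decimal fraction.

dye is not removed: 2336×0.671 = 1567.5 tonne/day of dye enters N.
water entering = 2336×0.329 = 768.54 tonne/day; overhead removed = 0.469×768.54 = 360.45 tonne/day.
Concentrate = 2336 − 360.45 = 1975.6 tonne/day.
Mass fraction = 1567.5/1975.6 = 0.793.

0.793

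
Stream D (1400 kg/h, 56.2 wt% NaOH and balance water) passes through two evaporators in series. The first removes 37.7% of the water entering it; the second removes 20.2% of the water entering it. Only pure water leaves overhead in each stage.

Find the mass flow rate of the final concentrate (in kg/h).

1092 kg/h

water in feed = 1400×0.438 = 613.2 kg/h.
After stage 1: water left = (1−0.377)×613.2 = 382.02; stream total = 1168.8 kg/h.
After stage 2: water left = (1−0.202)×382.02 = 304.85; final concentrate = 1091.7 kg/h.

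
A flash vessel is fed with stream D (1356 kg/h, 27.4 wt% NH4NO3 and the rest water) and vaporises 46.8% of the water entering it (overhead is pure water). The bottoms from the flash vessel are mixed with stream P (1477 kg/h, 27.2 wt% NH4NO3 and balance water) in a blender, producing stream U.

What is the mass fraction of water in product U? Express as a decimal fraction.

Vapour removed = 0.468×0.726×1356 = 460.73 kg/h; concentrate = 895.27 kg/h.
water reaching the mixer = 523.73 (from concentrate) + 1477×0.728 = 1599 kg/h.
Product flow = 895.27 + 1477 = 2372.3 kg/h; water fraction = 0.674.

0.674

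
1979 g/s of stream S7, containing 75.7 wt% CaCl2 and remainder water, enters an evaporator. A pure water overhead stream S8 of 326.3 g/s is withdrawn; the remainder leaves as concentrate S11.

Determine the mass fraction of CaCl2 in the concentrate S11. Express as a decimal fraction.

0.906

CaCl2 is not removed: 1979×0.757 = 1498.1 g/s of CaCl2 enters S11.
Concentrate = 1979 − 326.3 = 1652.7 g/s.
Mass fraction = 1498.1/1652.7 = 0.906.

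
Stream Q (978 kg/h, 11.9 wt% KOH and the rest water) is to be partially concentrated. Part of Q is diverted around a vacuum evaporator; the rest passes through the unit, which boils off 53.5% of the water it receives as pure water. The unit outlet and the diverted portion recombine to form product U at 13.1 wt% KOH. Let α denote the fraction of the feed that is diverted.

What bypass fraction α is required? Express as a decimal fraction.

0.806

All 978×0.119 = 116.38 kg/h of KOH reaches U, so U = 116.38/0.131 = 888.41 kg/h and vapour = 89.588 kg/h.
The evaporator receives (1−α)·978 of feed at 0.881 water and removes 0.535 of that water:
0.535×0.881×(1−α)×978 = 89.588
(1−α) = 89.588/460.97 = 0.1943;  α = 0.8057.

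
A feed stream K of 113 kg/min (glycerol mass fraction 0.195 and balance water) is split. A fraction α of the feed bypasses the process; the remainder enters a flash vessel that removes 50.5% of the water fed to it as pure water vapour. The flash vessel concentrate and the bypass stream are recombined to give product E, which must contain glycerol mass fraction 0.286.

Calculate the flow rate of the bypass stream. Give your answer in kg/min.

All 113×0.195 = 22.035 kg/min of glycerol reaches E, so E = 22.035/0.286 = 77.045 kg/min and vapour = 35.955 kg/min.
The evaporator receives (1−α)·113 of feed at 0.805 water and removes 0.505 of that water:
0.505×0.805×(1−α)×113 = 35.955
(1−α) = 35.955/45.937 = 0.7827;  α = 0.2173.
Bypass flow = 0.2173×113 = 24.556 kg/min.

24.56 kg/min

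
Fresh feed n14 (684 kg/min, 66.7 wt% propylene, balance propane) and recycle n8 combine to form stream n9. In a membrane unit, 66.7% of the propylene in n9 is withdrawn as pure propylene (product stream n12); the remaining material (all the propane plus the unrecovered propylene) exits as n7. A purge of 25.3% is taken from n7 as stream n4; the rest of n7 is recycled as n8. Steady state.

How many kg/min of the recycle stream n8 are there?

823.6 kg/min

propane enters only via n14 and leaves only via the purge: 684×0.333 = 0.253×(propane in n7), and the membrane unit passes all propane, so propane in n9 = propane in n7 = 900.28 kg/min.
propylene in n9: m_A = 684×0.667 + (1−0.253)·(1−0.667)·m_A, so m_A = 456.23/0.7512 = 607.29 kg/min.
n7 = (1−0.667)×607.29 + 900.28 = 1102.5 kg/min.
Recycle n8 = (1−0.253)×1102.5 = 823.58 kg/min.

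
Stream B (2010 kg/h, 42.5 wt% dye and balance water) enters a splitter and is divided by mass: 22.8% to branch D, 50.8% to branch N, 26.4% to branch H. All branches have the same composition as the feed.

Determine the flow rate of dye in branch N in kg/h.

434 kg/h

Branch N total = 0.508×2010 = 1021.1 kg/h.
dye in N = 0.425×1021.1 = 433.96 kg/h.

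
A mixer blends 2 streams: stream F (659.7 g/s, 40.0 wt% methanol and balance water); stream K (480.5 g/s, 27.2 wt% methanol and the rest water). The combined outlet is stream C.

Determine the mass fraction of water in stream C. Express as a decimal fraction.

Total flow out = 659.7 + 480.5 = 1140.2 g/s.
water in = 659.7×0.600 + 480.5×0.728 = 745.62 g/s.
water mass fraction in C = 745.62/1140.2 = 0.6539.

0.6539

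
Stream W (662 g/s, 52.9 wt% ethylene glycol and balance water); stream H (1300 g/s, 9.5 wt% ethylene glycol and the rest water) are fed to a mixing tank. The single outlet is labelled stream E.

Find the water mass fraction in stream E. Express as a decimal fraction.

0.7586

Total flow out = 662 + 1300 = 1962 g/s.
water in = 662×0.471 + 1300×0.905 = 1488.3 g/s.
water mass fraction in E = 1488.3/1962 = 0.7586.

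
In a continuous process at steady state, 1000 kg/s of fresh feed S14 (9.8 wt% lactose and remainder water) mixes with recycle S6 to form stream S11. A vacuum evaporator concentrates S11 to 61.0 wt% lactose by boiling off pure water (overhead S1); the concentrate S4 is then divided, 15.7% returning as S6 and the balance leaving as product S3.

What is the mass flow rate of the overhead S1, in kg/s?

839.3 kg/s

Overall lactose balance (none leaves overhead): lactose in fresh feed = lactose in product, i.e. 1000×0.098 = (1−0.157)·S4·0.610.
S4 = 98/(0.610×0.843) = 190.58 kg/s.
Recycle S6 = 0.157×190.58 = 29.92 kg/s.
Combined feed S11 = 1000 + 29.92 = 1029.9 kg/s.
Overhead S1 = S11 − S4 = 1029.9 − 190.58 = 839.34 kg/s.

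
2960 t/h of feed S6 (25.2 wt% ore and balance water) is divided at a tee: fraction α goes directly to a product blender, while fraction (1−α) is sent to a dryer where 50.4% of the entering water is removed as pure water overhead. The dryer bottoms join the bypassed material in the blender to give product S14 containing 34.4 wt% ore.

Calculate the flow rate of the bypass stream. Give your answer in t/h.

860.1 t/h

All 2960×0.252 = 745.92 t/h of ore reaches S14, so S14 = 745.92/0.344 = 2168.4 t/h and vapour = 791.63 t/h.
The evaporator receives (1−α)·2960 of feed at 0.748 water and removes 0.504 of that water:
0.504×0.748×(1−α)×2960 = 791.63
(1−α) = 791.63/1115.9 = 0.7094;  α = 0.2906.
Bypass flow = 0.2906×2960 = 860.15 t/h.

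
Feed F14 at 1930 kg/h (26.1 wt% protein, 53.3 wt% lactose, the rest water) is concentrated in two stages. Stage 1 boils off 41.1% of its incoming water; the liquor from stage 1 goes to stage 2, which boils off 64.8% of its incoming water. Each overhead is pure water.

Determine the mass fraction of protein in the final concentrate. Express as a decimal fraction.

water in feed = 1930×0.206 = 397.58 kg/h.
After stage 1: water left = (1−0.411)×397.58 = 234.17; stream total = 1766.6 kg/h.
After stage 2: water left = (1−0.648)×234.17 = 82.429; final concentrate = 1614.8 kg/h.
protein fraction = 503.73/1614.8 = 0.3119.

0.3119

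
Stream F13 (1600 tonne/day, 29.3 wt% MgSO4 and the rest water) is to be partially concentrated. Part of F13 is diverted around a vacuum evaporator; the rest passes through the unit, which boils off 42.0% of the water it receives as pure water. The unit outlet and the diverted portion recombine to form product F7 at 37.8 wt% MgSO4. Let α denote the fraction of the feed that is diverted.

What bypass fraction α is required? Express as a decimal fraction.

0.243

All 1600×0.293 = 468.8 tonne/day of MgSO4 reaches F7, so F7 = 468.8/0.378 = 1240.2 tonne/day and vapour = 359.79 tonne/day.
The evaporator receives (1−α)·1600 of feed at 0.707 water and removes 0.420 of that water:
0.420×0.707×(1−α)×1600 = 359.79
(1−α) = 359.79/475.1 = 0.7573;  α = 0.2427.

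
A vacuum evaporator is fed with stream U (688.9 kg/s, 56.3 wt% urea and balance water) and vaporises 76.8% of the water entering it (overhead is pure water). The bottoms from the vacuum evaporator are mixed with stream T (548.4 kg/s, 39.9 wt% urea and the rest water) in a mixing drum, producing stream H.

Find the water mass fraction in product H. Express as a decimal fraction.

0.397

Vapour removed = 0.768×0.437×688.9 = 231.21 kg/s; concentrate = 457.69 kg/s.
water reaching the mixer = 69.843 (from concentrate) + 548.4×0.601 = 399.43 kg/s.
Product flow = 457.69 + 548.4 = 1006.1 kg/s; water fraction = 0.397.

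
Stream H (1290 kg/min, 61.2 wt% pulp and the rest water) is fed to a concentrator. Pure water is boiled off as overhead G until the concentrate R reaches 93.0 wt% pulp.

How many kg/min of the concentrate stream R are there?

pulp is conserved: 1290×0.612 = 789.48 kg/min all reports to the concentrate.
Concentrate = 789.48/(target fraction) = 848.9 kg/min.

848.9 kg/min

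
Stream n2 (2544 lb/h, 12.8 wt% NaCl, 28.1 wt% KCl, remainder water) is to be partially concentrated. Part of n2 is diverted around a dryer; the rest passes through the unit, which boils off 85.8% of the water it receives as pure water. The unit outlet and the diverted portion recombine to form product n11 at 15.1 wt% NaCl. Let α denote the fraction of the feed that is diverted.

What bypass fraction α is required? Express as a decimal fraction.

All 2544×0.128 = 325.63 lb/h of NaCl reaches n11, so n11 = 325.63/0.151 = 2156.5 lb/h and vapour = 387.5 lb/h.
The evaporator receives (1−α)·2544 of feed at 0.591 water and removes 0.858 of that water:
0.858×0.591×(1−α)×2544 = 387.5
(1−α) = 387.5/1290 = 0.3004;  α = 0.6996.

0.700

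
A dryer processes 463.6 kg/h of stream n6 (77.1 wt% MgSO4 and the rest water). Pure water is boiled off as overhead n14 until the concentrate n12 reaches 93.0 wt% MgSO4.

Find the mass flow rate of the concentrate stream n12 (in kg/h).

384.3 kg/h

MgSO4 is conserved: 463.6×0.771 = 357.44 kg/h all reports to the concentrate.
Concentrate = 357.44/(target fraction) = 384.34 kg/h.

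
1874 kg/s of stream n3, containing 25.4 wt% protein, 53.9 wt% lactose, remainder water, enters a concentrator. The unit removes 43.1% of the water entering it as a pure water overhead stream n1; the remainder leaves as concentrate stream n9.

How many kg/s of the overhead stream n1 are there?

water entering = 1874×0.207 = 387.92 kg/s; overhead removed = 0.431×387.92 = 167.19 kg/s.

167.2 kg/s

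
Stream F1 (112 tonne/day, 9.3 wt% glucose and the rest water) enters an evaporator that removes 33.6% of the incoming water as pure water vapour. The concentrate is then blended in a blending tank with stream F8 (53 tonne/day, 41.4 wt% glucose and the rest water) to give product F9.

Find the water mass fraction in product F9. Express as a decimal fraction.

Vapour removed = 0.336×0.907×112 = 34.132 tonne/day; concentrate = 77.868 tonne/day.
water reaching the mixer = 67.452 (from concentrate) + 53×0.586 = 98.51 tonne/day.
Product flow = 77.868 + 53 = 130.87 tonne/day; water fraction = 0.753.

0.753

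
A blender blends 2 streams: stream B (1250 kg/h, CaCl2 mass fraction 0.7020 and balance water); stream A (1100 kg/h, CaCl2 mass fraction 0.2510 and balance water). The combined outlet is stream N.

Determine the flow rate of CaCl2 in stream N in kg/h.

CaCl2 out = CaCl2 in = 1250×0.702 + 1100×0.251 = 1153.6 kg/h.

1154 kg/h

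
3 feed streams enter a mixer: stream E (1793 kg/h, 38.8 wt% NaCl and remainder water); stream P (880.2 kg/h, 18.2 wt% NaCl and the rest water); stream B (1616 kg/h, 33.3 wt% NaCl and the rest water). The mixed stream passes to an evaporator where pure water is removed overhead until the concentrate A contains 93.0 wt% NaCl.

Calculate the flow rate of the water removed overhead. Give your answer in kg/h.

2790 kg/h

NaCl entering = 1793×0.388 + 880.2×0.182 + 1616×0.333 = 1394 kg/h.
All NaCl reports to A, so A = 1394/0.930 = 1498.9 kg/h.
Total feed = 4289.2 kg/h; overhead = 4289.2 − 1498.9 = 2790.3 kg/h.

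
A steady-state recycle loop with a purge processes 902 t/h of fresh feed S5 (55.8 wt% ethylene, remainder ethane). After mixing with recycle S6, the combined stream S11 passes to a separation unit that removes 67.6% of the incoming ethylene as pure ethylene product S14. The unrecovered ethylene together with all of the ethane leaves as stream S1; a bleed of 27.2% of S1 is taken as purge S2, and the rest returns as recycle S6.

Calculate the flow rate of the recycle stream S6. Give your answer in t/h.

1222 t/h

ethane enters only via S5 and leaves only via the purge: 902×0.442 = 0.272×(ethane in S1), and the separation unit passes all ethane, so ethane in S11 = ethane in S1 = 1465.8 t/h.
ethylene in S11: m_A = 902×0.558 + (1−0.272)·(1−0.676)·m_A, so m_A = 503.32/0.7641 = 658.68 t/h.
S1 = (1−0.676)×658.68 + 1465.8 = 1679.2 t/h.
Recycle S6 = (1−0.272)×1679.2 = 1222.4 t/h.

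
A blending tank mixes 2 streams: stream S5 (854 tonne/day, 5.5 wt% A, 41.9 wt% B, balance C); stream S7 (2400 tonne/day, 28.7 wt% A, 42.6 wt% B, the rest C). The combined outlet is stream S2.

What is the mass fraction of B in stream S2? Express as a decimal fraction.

0.424

Total flow out = 854 + 2400 = 3254 tonne/day.
B in = 854×0.419 + 2400×0.426 = 1380.2 tonne/day.
B mass fraction in S2 = 1380.2/3254 = 0.424.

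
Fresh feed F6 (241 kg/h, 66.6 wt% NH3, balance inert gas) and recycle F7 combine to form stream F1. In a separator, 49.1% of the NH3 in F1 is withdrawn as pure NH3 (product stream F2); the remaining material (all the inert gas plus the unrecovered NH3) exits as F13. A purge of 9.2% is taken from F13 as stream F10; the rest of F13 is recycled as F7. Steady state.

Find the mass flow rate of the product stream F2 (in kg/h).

NH3 in F1: m_A = 241×0.666 + (1−0.092)·(1−0.491)·m_A, so m_A = 160.51/0.5378 = 298.43 kg/h.
Product F2 = 0.491×298.43 = 146.53 kg/h.

146.5 kg/h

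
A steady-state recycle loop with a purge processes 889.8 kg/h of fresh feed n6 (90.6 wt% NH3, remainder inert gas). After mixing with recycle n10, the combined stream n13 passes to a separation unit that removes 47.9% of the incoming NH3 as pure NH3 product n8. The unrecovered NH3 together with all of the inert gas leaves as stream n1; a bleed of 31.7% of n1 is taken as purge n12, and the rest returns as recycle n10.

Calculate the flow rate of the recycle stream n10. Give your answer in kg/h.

inert gas enters only via n6 and leaves only via the purge: 889.8×0.094 = 0.317×(inert gas in n1), and the separation unit passes all inert gas, so inert gas in n13 = inert gas in n1 = 263.85 kg/h.
NH3 in n13: m_A = 889.8×0.906 + (1−0.317)·(1−0.479)·m_A, so m_A = 806.16/0.6442 = 1251.5 kg/h.
n1 = (1−0.479)×1251.5 + 263.85 = 915.88 kg/h.
Recycle n10 = (1−0.317)×915.88 = 625.55 kg/h.

625.5 kg/h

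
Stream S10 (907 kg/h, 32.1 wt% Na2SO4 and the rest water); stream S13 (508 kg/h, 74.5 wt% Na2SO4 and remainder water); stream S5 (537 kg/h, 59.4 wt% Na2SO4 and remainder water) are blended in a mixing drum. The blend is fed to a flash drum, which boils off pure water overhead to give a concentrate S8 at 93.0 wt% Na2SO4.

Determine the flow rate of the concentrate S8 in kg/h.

Na2SO4 entering = 907×0.321 + 508×0.745 + 537×0.594 = 988.59 kg/h.
All Na2SO4 reports to S8, so S8 = 988.59/0.930 = 1063 kg/h.

1063 kg/h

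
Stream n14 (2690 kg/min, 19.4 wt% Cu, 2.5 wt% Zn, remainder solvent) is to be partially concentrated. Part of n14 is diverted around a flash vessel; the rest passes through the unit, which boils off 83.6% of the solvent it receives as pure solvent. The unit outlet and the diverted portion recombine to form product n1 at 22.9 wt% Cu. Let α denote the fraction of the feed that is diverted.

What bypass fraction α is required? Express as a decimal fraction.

0.766

All 2690×0.194 = 521.86 kg/min of Cu reaches n1, so n1 = 521.86/0.229 = 2278.9 kg/min and vapour = 411.14 kg/min.
The evaporator receives (1−α)·2690 of feed at 0.781 solvent and removes 0.836 of that solvent:
0.836×0.781×(1−α)×2690 = 411.14
(1−α) = 411.14/1756.3 = 0.2341;  α = 0.7659.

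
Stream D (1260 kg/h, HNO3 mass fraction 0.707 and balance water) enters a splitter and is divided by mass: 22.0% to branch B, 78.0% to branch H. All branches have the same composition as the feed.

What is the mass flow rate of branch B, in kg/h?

Branch B flow = 0.220×1260 = 277.2 kg/h.

277.2 kg/h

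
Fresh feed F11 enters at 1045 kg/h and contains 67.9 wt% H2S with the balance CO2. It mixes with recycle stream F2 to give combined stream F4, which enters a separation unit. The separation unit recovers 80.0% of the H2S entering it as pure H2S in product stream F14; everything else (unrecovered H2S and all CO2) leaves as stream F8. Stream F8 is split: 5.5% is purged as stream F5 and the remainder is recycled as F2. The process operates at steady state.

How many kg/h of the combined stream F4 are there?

CO2 enters only via F11 and leaves only via the purge: 1045×0.321 = 0.055×(CO2 in F8), and the separation unit passes all CO2, so CO2 in F4 = CO2 in F8 = 6099 kg/h.
H2S in F4: m_A = 1045×0.679 + (1−0.055)·(1−0.800)·m_A, so m_A = 709.56/0.8110 = 874.91 kg/h.
F4 = 874.91 + 6099 = 6973.9 kg/h.

6974 kg/h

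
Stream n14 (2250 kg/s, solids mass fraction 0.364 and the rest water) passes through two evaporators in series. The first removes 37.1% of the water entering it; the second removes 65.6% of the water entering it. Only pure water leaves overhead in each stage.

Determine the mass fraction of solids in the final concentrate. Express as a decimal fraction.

0.726

water in feed = 2250×0.636 = 1431 kg/s.
After stage 1: water left = (1−0.371)×1431 = 900.1; stream total = 1719.1 kg/s.
After stage 2: water left = (1−0.656)×900.1 = 309.63; final concentrate = 1128.6 kg/s.
solids fraction = 819/1128.6 = 0.726.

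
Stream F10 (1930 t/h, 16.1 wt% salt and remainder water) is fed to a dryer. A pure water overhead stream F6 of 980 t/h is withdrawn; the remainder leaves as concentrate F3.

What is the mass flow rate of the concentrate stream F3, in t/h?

950 t/h

Concentrate = 1930 − 980 = 950 t/h.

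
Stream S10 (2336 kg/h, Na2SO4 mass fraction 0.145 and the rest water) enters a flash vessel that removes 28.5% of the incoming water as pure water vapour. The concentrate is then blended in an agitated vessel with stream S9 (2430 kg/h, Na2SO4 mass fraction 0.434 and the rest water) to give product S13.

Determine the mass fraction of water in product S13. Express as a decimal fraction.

0.668

Vapour removed = 0.285×0.855×2336 = 569.22 kg/h; concentrate = 1766.8 kg/h.
water reaching the mixer = 1428.1 (from concentrate) + 2430×0.566 = 2803.4 kg/h.
Product flow = 1766.8 + 2430 = 4196.8 kg/h; water fraction = 0.668.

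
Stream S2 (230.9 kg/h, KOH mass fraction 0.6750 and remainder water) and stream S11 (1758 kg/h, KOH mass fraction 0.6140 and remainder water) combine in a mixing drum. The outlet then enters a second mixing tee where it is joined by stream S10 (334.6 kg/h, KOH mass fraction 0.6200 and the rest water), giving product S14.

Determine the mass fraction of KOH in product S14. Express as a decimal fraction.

Overall, product flow = 2323.5 kg/h.
KOH in = 230.9×0.675 + 1758×0.614 + 334.6×0.620 = 1442.7 kg/h.
KOH fraction in S14 = 0.6209.

0.6209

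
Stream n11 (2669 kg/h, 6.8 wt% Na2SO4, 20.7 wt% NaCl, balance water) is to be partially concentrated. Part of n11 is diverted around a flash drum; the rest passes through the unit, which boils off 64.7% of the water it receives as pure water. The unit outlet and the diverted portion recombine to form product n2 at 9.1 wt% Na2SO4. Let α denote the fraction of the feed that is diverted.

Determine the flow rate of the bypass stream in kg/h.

1231 kg/h

All 2669×0.068 = 181.49 kg/h of Na2SO4 reaches n2, so n2 = 181.49/0.091 = 1994.4 kg/h and vapour = 674.58 kg/h.
The evaporator receives (1−α)·2669 of feed at 0.725 water and removes 0.647 of that water:
0.647×0.725×(1−α)×2669 = 674.58
(1−α) = 674.58/1252 = 0.5388;  α = 0.4612.
Bypass flow = 0.4612×2669 = 1230.9 kg/h.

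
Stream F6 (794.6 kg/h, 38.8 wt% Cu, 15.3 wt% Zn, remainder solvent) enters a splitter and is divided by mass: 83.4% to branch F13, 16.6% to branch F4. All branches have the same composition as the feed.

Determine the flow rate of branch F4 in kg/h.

131.9 kg/h

Branch F4 flow = 0.166×794.6 = 131.9 kg/h.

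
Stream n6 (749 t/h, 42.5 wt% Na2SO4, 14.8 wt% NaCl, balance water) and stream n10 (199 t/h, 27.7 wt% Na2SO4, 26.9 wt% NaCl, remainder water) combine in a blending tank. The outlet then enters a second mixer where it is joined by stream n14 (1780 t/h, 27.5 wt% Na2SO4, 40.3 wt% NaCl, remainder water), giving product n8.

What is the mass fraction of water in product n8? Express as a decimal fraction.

Overall, product flow = 2728 t/h.
water in = 749×0.427 + 199×0.454 + 1780×0.322 = 983.33 t/h.
water fraction in n8 = 0.360.

0.360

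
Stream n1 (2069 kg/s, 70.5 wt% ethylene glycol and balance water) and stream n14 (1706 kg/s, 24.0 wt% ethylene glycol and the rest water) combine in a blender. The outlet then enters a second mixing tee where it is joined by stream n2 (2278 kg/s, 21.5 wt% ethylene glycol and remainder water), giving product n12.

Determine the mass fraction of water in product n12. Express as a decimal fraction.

Overall, product flow = 6053 kg/s.
water in = 2069×0.295 + 1706×0.760 + 2278×0.785 = 3695.1 kg/s.
water fraction in n12 = 0.610.

0.610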